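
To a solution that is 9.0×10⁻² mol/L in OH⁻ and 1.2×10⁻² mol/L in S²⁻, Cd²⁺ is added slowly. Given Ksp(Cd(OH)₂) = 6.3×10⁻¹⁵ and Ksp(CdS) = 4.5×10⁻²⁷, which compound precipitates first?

CdS

Precipitation begins when Q = Ksp.
For Cd(OH)₂: [Cd²⁺] = (Ksp/[OH⁻]^2) = 7.8×10⁻¹³ mol/L
For CdS: [Cd²⁺] = (Ksp/[S²⁻]) = 3.8×10⁻²⁵ mol/L
Since CdS needs less Cd²⁺ to reach saturation, it precipitates first.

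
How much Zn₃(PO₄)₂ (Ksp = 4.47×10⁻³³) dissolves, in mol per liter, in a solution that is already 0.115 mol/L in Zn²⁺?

8.57×10⁻¹⁶ M

Zn₃(PO₄)₂(s) ⇌ 3 Zn²⁺(aq) + 2 PO₄³⁻(aq)
The solution already contains Zn²⁺ at 0.115 mol/L. Let s be the molar solubility of Zn₃(PO₄)₂.
[Zn²⁺] ≈ 0.115 mol/L (common ion dominates); [PO₄³⁻] = 2s.
Ksp = [Zn²⁺]^3[PO₄³⁻]^2 = (0.115)^3(2s)^2
(2s)^2 = 4.47×10⁻³³ / (0.115)^3 = 2.94×10⁻³⁰
s = 8.57×10⁻¹⁶ mol/L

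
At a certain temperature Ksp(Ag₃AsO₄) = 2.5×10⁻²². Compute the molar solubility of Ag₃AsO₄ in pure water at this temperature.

Ag₃AsO₄(s) ⇌ 3 Ag⁺(aq) + AsO₄³⁻(aq)
If s mol/L of Ag₃AsO₄ dissolves, [Ag⁺] = 3s and [AsO₄³⁻] = s.
Ksp = [Ag⁺]^3[AsO₄³⁻] = (3s)^3 · s = 27s^4
27s^4 = 2.5×10⁻²²  ⇒  s^4 = 9.3×10⁻²⁴
s = 1.7×10⁻⁶ M

1.7×10⁻⁶ M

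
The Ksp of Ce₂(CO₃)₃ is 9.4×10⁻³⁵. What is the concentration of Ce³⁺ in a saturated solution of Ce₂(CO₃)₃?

1.2×10⁻⁷ M

Ce₂(CO₃)₃(s) ⇌ 2 Ce³⁺(aq) + 3 CO₃²⁻(aq)
Let s be the molar solubility. Then [Ce³⁺] = 2s and [CO₃²⁻] = 3s.
Ksp = [Ce³⁺]^2[CO₃²⁻]^3 = (2s)^2 · (3s)^3 = 108s^5 = 9.4×10⁻³⁵
s = 6.1×10⁻⁸ M
[Ce³⁺] = 2s = 1.2×10⁻⁷ M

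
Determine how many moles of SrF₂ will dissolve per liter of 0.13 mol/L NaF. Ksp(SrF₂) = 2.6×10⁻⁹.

SrF₂(s) ⇌ Sr²⁺(aq) + 2 F⁻(aq)
Let s be the solubility of SrF₂ here. The common ion gives [F⁻] ≈ 0.13 mol/L, and [Sr²⁺] = s.
Ksp = [Sr²⁺][F⁻]^2 = s(0.13)^2
s = 2.6×10⁻⁹ / (0.13)^2 = 1.5×10⁻⁷
s = 1.5×10⁻⁷ mol/L

1.5×10⁻⁷ M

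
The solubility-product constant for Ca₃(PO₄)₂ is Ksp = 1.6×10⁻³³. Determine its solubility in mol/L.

1.1×10⁻⁷ M

Ca₃(PO₄)₂(s) ⇌ 3 Ca²⁺(aq) + 2 PO₄³⁻(aq)
If s mol/L of Ca₃(PO₄)₂ dissolves, [Ca²⁺] = 3s and [PO₄³⁻] = 2s.
Ksp = [Ca²⁺]^3[PO₄³⁻]^2 = (3s)^3 · (2s)^2 = 108s^5
108s^5 = 1.6×10⁻³³  ⇒  s^5 = 1.5×10⁻³⁵
s = (1.5×10⁻³⁵)^(1/5) = 1.1×10⁻⁷ M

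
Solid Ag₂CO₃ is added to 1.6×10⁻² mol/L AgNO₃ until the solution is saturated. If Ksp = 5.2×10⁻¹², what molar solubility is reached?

Ag₂CO₃(s) ⇌ 2 Ag⁺(aq) + CO₃²⁻(aq)
Let s be the solubility of Ag₂CO₃ here. The common ion gives [Ag⁺] ≈ 1.6×10⁻² mol/L, and [CO₃²⁻] = s.
Ksp = [Ag⁺]^2[CO₃²⁻] = (1.6×10⁻²)^2s
s = 5.2×10⁻¹² / (1.6×10⁻²)^2 = 2.0×10⁻⁸
s = 2.0×10⁻⁸ mol/L

2.0×10⁻⁸ M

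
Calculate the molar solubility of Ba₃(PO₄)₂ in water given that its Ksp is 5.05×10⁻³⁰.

5.42×10⁻⁷ M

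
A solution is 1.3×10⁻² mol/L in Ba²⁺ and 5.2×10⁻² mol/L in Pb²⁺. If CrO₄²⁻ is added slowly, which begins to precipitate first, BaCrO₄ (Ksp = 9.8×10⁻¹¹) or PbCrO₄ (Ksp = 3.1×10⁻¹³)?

PbCrO₄

Precipitation begins when Q = Ksp.
For BaCrO₄: [CrO₄²⁻] = (Ksp/[Ba²⁺]) = 7.5×10⁻⁹ mol/L
For PbCrO₄: [CrO₄²⁻] = (Ksp/[Pb²⁺]) = 6.0×10⁻¹² mol/L
PbCrO₄ requires the lower [CrO₄²⁻], so it precipitates first.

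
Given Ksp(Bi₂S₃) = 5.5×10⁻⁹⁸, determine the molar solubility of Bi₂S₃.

Bi₂S₃(s) ⇌ 2 Bi³⁺(aq) + 3 S²⁻(aq)
Call the molar solubility s, so that [Bi³⁺] = 2s and [S²⁻] = 3s.
Ksp = [Bi³⁺]^2[S²⁻]^3 = (2s)^2 · (3s)^3 = 108s^5
108s^5 = 5.5×10⁻⁹⁸  ⇒  s^5 = 5.1×10⁻¹⁰⁰
Taking the 5th root, s = 1.4×10⁻²⁰ mol/L.

1.4×10⁻²⁰ M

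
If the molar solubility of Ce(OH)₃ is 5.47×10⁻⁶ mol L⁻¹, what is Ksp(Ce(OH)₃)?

Ce(OH)₃(s) ⇌ Ce³⁺(aq) + 3 OH⁻(aq)
With molar solubility s: [Ce³⁺] = s, [OH⁻] = 3s.
Ksp = [Ce³⁺][OH⁻]^3 = s · (3s)^3 = 27s^4
Ksp = 27 × (5.47×10⁻⁶)^4 = 2.42×10⁻²⁰

Ksp = 2.42×10⁻²⁰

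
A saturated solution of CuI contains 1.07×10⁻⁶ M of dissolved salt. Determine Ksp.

Ksp = 1.14×10⁻¹²

CuI(s) ⇌ Cu⁺(aq) + I⁻(aq)
For each mole of CuI that dissolves per liter, [Cu⁺] = s and [I⁻] = s; let s denote this solubility.
Ksp = [Cu⁺][I⁻] = s · s = s^2
Ksp = (1.07×10⁻⁶)^2 = 1.14×10⁻¹²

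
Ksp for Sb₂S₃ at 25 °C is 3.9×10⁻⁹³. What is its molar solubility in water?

1.3×10⁻¹⁹ M

Sb₂S₃(s) ⇌ 2 Sb³⁺(aq) + 3 S²⁻(aq)
With molar solubility s: [Sb³⁺] = 2s, [S²⁻] = 3s.
Ksp = [Sb³⁺]^2[S²⁻]^3 = (2s)^2 · (3s)^3 = 108s^5
108s^5 = 3.9×10⁻⁹³  ⇒  s^5 = 3.6×10⁻⁹⁵
s = 1.3×10⁻¹⁹ M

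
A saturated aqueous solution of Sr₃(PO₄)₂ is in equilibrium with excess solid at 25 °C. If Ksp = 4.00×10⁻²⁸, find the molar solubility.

1.30×10⁻⁶ M

Sr₃(PO₄)₂(s) ⇌ 3 Sr²⁺(aq) + 2 PO₄³⁻(aq)
With molar solubility s: [Sr²⁺] = 3s, [PO₄³⁻] = 2s.
Ksp = [Sr²⁺]^3[PO₄³⁻]^2 = (3s)^3 · (2s)^2 = 108s^5
108s^5 = 4.00×10⁻²⁸  ⇒  s^5 = 3.70×10⁻³⁰
s = (3.70×10⁻³⁰)^(1/5) = 1.30×10⁻⁶ mol/L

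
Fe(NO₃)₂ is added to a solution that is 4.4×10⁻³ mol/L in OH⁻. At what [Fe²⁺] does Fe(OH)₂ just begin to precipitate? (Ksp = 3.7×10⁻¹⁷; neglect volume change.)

Precipitation of each salt begins when its ion product equals Ksp.
Fe(OH)₂(s) ⇌ Fe²⁺(aq) + 2 OH⁻(aq)
Ksp = [Fe²⁺][OH⁻]^2 = [Fe²⁺](4.4×10⁻³)^2
[Fe²⁺] = 3.7×10⁻¹⁷ / (4.4×10⁻³)^2 = 1.9×10⁻¹²
[Fe²⁺] = 1.9×10⁻¹² mol/L

1.9×10⁻¹² M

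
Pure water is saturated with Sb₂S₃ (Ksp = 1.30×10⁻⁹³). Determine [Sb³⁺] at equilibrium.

2.08×10⁻¹⁹ M

Sb₂S₃(s) ⇌ 2 Sb³⁺(aq) + 3 S²⁻(aq)
For each mole of Sb₂S₃ that dissolves per liter, [Sb³⁺] = 2s and [S²⁻] = 3s; let s denote this solubility.
Ksp = [Sb³⁺]^2[S²⁻]^3 = (2s)^2 · (3s)^3 = 108s^5 = 1.30×10⁻⁹³
s = 1.04×10⁻¹⁹ mol L⁻¹
[Sb³⁺] = 2s = 2.08×10⁻¹⁹ mol L⁻¹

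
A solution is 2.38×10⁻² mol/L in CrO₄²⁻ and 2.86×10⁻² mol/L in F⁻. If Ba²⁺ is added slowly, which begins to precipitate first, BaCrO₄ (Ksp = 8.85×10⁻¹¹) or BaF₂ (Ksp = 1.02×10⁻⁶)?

The threshold for precipitation is Q = Ksp.
For BaCrO₄: [Ba²⁺] = (Ksp/[CrO₄²⁻]) = 3.72×10⁻⁹ mol/L
For BaF₂: [Ba²⁺] = (Ksp/[F⁻]^2) = 1.25×10⁻³ mol/L
BaCrO₄ requires the lower [Ba²⁺], so it precipitates first.

BaCrO₄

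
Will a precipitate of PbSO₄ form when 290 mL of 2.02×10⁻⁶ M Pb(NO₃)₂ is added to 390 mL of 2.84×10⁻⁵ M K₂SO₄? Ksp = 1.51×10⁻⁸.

No

After mixing, V = 290 mL + 390 mL = 680 mL.
[Pb²⁺] = (2.02×10⁻⁶)(290)/680 = 8.61×10⁻⁷ M
[SO₄²⁻] = (2.84×10⁻⁵)(390)/680 = 1.63×10⁻⁵ M
Q = [Pb²⁺][SO₄²⁻] = 1.40×10⁻¹¹
Q < Ksp (1.40×10⁻¹¹ vs 1.51×10⁻⁸); the solution remains unsaturated and no precipitate forms.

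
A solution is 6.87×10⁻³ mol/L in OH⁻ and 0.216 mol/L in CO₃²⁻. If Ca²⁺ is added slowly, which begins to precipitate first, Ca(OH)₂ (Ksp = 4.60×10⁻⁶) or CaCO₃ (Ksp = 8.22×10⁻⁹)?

CaCO₃

The threshold for precipitation is Q = Ksp.
For Ca(OH)₂: [Ca²⁺] = (Ksp/[OH⁻]^2) = 9.75×10⁻² mol/L
For CaCO₃: [Ca²⁺] = (Ksp/[CO₃²⁻]) = 3.81×10⁻⁸ mol/L
CaCO₃ requires the lower [Ca²⁺], so it precipitates first.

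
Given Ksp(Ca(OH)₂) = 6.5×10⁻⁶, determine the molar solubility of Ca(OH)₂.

Ca(OH)₂(s) ⇌ Ca²⁺(aq) + 2 OH⁻(aq)
Call the molar solubility s, so that [Ca²⁺] = s and [OH⁻] = 2s.
Ksp = [Ca²⁺][OH⁻]^2 = s · (2s)^2 = 4s^3
4s^3 = 6.5×10⁻⁶  ⇒  s^3 = 1.6×10⁻⁶
Taking the 3rd root, s = 1.2×10⁻² M.

1.2×10⁻² M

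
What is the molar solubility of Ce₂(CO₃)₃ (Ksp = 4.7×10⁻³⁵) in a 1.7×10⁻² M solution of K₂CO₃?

Ce₂(CO₃)₃(s) ⇌ 2 Ce³⁺(aq) + 3 CO₃²⁻(aq)
Let s be the solubility of Ce₂(CO₃)₃ here. The common ion gives [CO₃²⁻] ≈ 1.7×10⁻² M, and [Ce³⁺] = 2s.
Ksp = [Ce³⁺]^2[CO₃²⁻]^3 = (2s)^2(1.7×10⁻²)^3
(2s)^2 = 4.7×10⁻³⁵ / (1.7×10⁻²)^3 = 9.6×10⁻³⁰
s = 1.5×10⁻¹⁵ M

1.5×10⁻¹⁵ M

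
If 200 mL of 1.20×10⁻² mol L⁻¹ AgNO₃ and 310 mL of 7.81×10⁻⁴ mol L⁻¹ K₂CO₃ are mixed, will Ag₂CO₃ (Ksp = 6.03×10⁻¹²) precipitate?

The combined volume is 510 mL.
[Ag⁺] = (1.20×10⁻²)(200)/510 = 4.71×10⁻³ mol L⁻¹
[CO₃²⁻] = (7.81×10⁻⁴)(310)/510 = 4.75×10⁻⁴ mol L⁻¹
Q = [Ag⁺]^2[CO₃²⁻] = 1.05×10⁻⁸
Q = 1.05×10⁻⁸ > Ksp = 6.03×10⁻¹², so the solution is supersaturated and Ag₂CO₃ precipitates.

Yes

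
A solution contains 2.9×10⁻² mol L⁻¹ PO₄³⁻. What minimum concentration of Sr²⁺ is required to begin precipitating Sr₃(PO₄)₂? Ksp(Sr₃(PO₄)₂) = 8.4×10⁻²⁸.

A salt starts to precipitate once the ion product Q reaches its Ksp.
Sr₃(PO₄)₂(s) ⇌ 3 Sr²⁺(aq) + 2 PO₄³⁻(aq)
Ksp = [Sr²⁺]^3[PO₄³⁻]^2 = [Sr²⁺]^3(2.9×10⁻²)^2
[Sr²⁺]^3 = 8.4×10⁻²⁸ / (2.9×10⁻²)^2 = 1.0×10⁻²⁴
[Sr²⁺] = 1.0×10⁻⁸ mol L⁻¹

1.0×10⁻⁸ M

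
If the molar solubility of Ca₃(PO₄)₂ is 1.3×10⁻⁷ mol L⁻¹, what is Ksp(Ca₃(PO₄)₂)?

Ca₃(PO₄)₂(s) ⇌ 3 Ca²⁺(aq) + 2 PO₄³⁻(aq)
If s mol/L of Ca₃(PO₄)₂ dissolves, [Ca²⁺] = 3s and [PO₄³⁻] = 2s.
Ksp = [Ca²⁺]^3[PO₄³⁻]^2 = (3s)^3 · (2s)^2 = 108s^5
Ksp = 108 × (1.3×10⁻⁷)^5 = 4.0×10⁻³³

Ksp = 4.0×10⁻³³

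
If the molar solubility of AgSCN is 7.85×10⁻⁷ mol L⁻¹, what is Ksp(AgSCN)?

AgSCN(s) ⇌ Ag⁺(aq) + SCN⁻(aq)
Call the molar solubility s, so that [Ag⁺] = s and [SCN⁻] = s.
Ksp = [Ag⁺][SCN⁻] = s · s = s^2
Ksp = (7.85×10⁻⁷)^2 = 6.16×10⁻¹³

Ksp = 6.16×10⁻¹³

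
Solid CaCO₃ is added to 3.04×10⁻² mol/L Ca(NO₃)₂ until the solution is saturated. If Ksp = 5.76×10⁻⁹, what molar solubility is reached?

CaCO₃(s) ⇌ Ca²⁺(aq) + CO₃²⁻(aq)
With Ca²⁺ already at 3.04×10⁻² mol/L and s small, take [Ca²⁺] ≈ 3.04×10⁻² mol/L and [CO₃²⁻] = s.
Ksp = [Ca²⁺][CO₃²⁻] = (3.04×10⁻²)s
s = 5.76×10⁻⁹ / (3.04×10⁻²) = 1.89×10⁻⁷
s = 1.89×10⁻⁷ mol/L

1.89×10⁻⁷ M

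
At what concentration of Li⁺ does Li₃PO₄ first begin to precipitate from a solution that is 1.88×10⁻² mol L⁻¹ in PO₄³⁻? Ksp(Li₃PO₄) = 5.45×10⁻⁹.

Precipitation of each salt begins when its ion product equals Ksp.
Li₃PO₄(s) ⇌ 3 Li⁺(aq) + PO₄³⁻(aq)
Ksp = [Li⁺]^3[PO₄³⁻] = [Li⁺]^3(1.88×10⁻²)
[Li⁺]^3 = 5.45×10⁻⁹ / (1.88×10⁻²) = 2.90×10⁻⁷
[Li⁺] = 6.62×10⁻³ mol L⁻¹

6.62×10⁻³ M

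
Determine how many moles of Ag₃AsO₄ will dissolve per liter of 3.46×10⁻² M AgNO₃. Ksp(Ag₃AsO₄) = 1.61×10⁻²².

3.89×10⁻¹⁸ M

Ag₃AsO₄(s) ⇌ 3 Ag⁺(aq) + AsO₄³⁻(aq)
The solution already contains Ag⁺ at 3.46×10⁻² M. Let s be the molar solubility of Ag₃AsO₄.
[Ag⁺] ≈ 3.46×10⁻² M (common ion dominates); [AsO₄³⁻] = s.
Ksp = [Ag⁺]^3[AsO₄³⁻] = (3.46×10⁻²)^3s
s = 1.61×10⁻²² / (3.46×10⁻²)^3 = 3.89×10⁻¹⁸
s = 3.89×10⁻¹⁸ M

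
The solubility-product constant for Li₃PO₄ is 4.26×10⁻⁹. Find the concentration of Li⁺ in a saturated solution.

1.06×10⁻² M

Li₃PO₄(s) ⇌ 3 Li⁺(aq) + PO₄³⁻(aq)
If s mol/L of Li₃PO₄ dissolves, [Li⁺] = 3s and [PO₄³⁻] = s.
Ksp = [Li⁺]^3[PO₄³⁻] = (3s)^3 · s = 27s^4 = 4.26×10⁻⁹
s = 3.54×10⁻³ M
[Li⁺] = 3s = 1.06×10⁻² M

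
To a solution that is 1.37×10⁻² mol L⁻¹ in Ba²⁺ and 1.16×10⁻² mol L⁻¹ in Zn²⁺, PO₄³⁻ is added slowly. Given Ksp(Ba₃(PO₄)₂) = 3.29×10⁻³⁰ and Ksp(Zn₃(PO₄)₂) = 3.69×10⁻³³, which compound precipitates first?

Each salt precipitates once Q = Ksp for that salt.
For Ba₃(PO₄)₂: [PO₄³⁻] = (Ksp/[Ba²⁺]^3)^(1/2) = 1.13×10⁻¹² mol L⁻¹
For Zn₃(PO₄)₂: [PO₄³⁻] = (Ksp/[Zn²⁺]^3)^(1/2) = 4.86×10⁻¹⁴ mol L⁻¹
Zn₃(PO₄)₂ requires the lower [PO₄³⁻], so it precipitates first.

Zn₃(PO₄)₂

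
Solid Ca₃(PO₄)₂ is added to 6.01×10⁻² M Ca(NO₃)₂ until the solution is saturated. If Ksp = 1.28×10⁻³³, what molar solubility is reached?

1.21×10⁻¹⁵ M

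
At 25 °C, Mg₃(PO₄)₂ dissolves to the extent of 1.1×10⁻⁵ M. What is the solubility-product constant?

Mg₃(PO₄)₂(s) ⇌ 3 Mg²⁺(aq) + 2 PO₄³⁻(aq)
If s mol/L of Mg₃(PO₄)₂ dissolves, [Mg²⁺] = 3s and [PO₄³⁻] = 2s.
Ksp = [Mg²⁺]^3[PO₄³⁻]^2 = (3s)^3 · (2s)^2 = 108s^5
Ksp = 108 × (1.1×10⁻⁵)^5 = 1.7×10⁻²³

Ksp = 1.7×10⁻²³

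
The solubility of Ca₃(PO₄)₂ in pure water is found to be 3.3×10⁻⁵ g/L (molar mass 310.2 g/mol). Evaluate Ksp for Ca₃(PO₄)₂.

Convert to molarity: s = 3.3×10⁻⁵ / 310.2 = 1.064×10⁻⁷ mol/L
Ca₃(PO₄)₂(s) ⇌ 3 Ca²⁺(aq) + 2 PO₄³⁻(aq)
If s mol/L of Ca₃(PO₄)₂ dissolves, [Ca²⁺] = 3s and [PO₄³⁻] = 2s.
Ksp = [Ca²⁺]^3[PO₄³⁻]^2 = (3s)^3 · (2s)^2 = 108s^5
Ksp = 108 × (1.064×10⁻⁷)^5 = 1.5×10⁻³³

Ksp = 1.5×10⁻³³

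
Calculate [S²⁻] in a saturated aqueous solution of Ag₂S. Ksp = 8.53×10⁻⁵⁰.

2.77×10⁻¹⁷ M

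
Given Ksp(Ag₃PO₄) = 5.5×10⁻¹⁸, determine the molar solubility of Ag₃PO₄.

Ag₃PO₄(s) ⇌ 3 Ag⁺(aq) + PO₄³⁻(aq)
Call the molar solubility s, so that [Ag⁺] = 3s and [PO₄³⁻] = s.
Ksp = [Ag⁺]^3[PO₄³⁻] = (3s)^3 · s = 27s^4
27s^4 = 5.5×10⁻¹⁸  ⇒  s^4 = 2.0×10⁻¹⁹
s = 2.1×10⁻⁵ mol/L

2.1×10⁻⁵ M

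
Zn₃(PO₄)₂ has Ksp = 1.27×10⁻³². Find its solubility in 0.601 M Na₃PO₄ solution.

1.09×10⁻¹¹ M

Zn₃(PO₄)₂(s) ⇌ 3 Zn²⁺(aq) + 2 PO₄³⁻(aq)
Let s be the solubility of Zn₃(PO₄)₂ here. The common ion gives [PO₄³⁻] ≈ 0.601 M, and [Zn²⁺] = 3s.
Ksp = [Zn²⁺]^3[PO₄³⁻]^2 = (3s)^3(0.601)^2
(3s)^3 = 1.27×10⁻³² / (0.601)^2 = 3.52×10⁻³²
s = 1.09×10⁻¹¹ M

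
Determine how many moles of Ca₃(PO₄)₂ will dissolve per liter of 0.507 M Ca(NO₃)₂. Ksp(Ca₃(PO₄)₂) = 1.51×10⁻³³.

5.38×10⁻¹⁷ M

Ca₃(PO₄)₂(s) ⇌ 3 Ca²⁺(aq) + 2 PO₄³⁻(aq)
Ca²⁺ is already present at 0.507 M. If s mol/L of Ca₃(PO₄)₂ dissolves, [PO₄³⁻] = 2s while [Ca²⁺] ≈ 0.507 M.
Ksp = [Ca²⁺]^3[PO₄³⁻]^2 = (0.507)^3(2s)^2
(2s)^2 = 1.51×10⁻³³ / (0.507)^3 = 1.16×10⁻³²
s = 5.38×10⁻¹⁷ M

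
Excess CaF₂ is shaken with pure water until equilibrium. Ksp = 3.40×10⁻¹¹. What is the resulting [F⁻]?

4.08×10⁻⁴ M

CaF₂(s) ⇌ Ca²⁺(aq) + 2 F⁻(aq)
With molar solubility s: [Ca²⁺] = s, [F⁻] = 2s.
Ksp = [Ca²⁺][F⁻]^2 = s · (2s)^2 = 4s^3 = 3.40×10⁻¹¹
s = 2.04×10⁻⁴ mol/L
[F⁻] = 2s = 4.08×10⁻⁴ mol/L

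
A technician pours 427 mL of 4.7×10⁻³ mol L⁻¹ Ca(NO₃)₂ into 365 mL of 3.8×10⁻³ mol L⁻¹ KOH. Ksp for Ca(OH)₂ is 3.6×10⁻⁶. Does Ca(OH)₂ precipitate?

Total volume after mixing = 427 + 365 = 792 mL.
[Ca²⁺] = (4.7×10⁻³)(427)/792 = 2.5×10⁻³ mol L⁻¹
[OH⁻] = (3.8×10⁻³)(365)/792 = 1.8×10⁻³ mol L⁻¹
Q = [Ca²⁺][OH⁻]^2 = 7.8×10⁻⁹
Q < Ksp (7.8×10⁻⁹ vs 3.6×10⁻⁶); the solution remains unsaturated and no precipitate forms.

No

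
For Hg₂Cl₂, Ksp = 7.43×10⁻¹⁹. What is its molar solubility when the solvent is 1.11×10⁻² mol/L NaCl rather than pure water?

Hg₂Cl₂(s) ⇌ Hg₂²⁺(aq) + 2 Cl⁻(aq)
Let s be the solubility of Hg₂Cl₂ here. The common ion gives [Cl⁻] ≈ 1.11×10⁻² mol/L, and [Hg₂²⁺] = s.
Ksp = [Hg₂²⁺][Cl⁻]^2 = s(1.11×10⁻²)^2
s = 7.43×10⁻¹⁹ / (1.11×10⁻²)^2 = 6.03×10⁻¹⁵
s = 6.03×10⁻¹⁵ mol/L

6.03×10⁻¹⁵ M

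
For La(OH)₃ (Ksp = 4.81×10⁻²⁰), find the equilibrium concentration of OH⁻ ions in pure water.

1.95×10⁻⁵ M

La(OH)₃(s) ⇌ La³⁺(aq) + 3 OH⁻(aq)
Let s be the molar solubility. Then [La³⁺] = s and [OH⁻] = 3s.
Ksp = [La³⁺][OH⁻]^3 = s · (3s)^3 = 27s^4 = 4.81×10⁻²⁰
s = 6.50×10⁻⁶ mol/L
[OH⁻] = 3s = 1.95×10⁻⁵ mol/L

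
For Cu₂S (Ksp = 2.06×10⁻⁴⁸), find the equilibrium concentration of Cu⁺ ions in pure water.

1.60×10⁻¹⁶ M

Cu₂S(s) ⇌ 2 Cu⁺(aq) + S²⁻(aq)
Let s be the molar solubility. Then [Cu⁺] = 2s and [S²⁻] = s.
Ksp = [Cu⁺]^2[S²⁻] = (2s)^2 · s = 4s^3 = 2.06×10⁻⁴⁸
s = 8.02×10⁻¹⁷ mol L⁻¹
[Cu⁺] = 2s = 1.60×10⁻¹⁶ mol L⁻¹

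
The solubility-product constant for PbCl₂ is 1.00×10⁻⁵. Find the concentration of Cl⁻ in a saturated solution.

2.71×10⁻² M

PbCl₂(s) ⇌ Pb²⁺(aq) + 2 Cl⁻(aq)
Let s be the molar solubility. Then [Pb²⁺] = s and [Cl⁻] = 2s.
Ksp = [Pb²⁺][Cl⁻]^2 = s · (2s)^2 = 4s^3 = 1.00×10⁻⁵
s = 1.36×10⁻² mol L⁻¹
[Cl⁻] = 2s = 2.71×10⁻² mol L⁻¹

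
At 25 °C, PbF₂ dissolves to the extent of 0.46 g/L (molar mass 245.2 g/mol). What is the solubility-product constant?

Ksp = 2.6×10⁻⁸

Convert to molarity: s = 0.46 / 245.2 = 1.876×10⁻³ mol/L
PbF₂(s) ⇌ Pb²⁺(aq) + 2 F⁻(aq)
Let s be the molar solubility. Then [Pb²⁺] = s and [F⁻] = 2s.
Ksp = [Pb²⁺][F⁻]^2 = s · (2s)^2 = 4s^3
Ksp = 4 × (1.876×10⁻³)^3 = 2.6×10⁻⁸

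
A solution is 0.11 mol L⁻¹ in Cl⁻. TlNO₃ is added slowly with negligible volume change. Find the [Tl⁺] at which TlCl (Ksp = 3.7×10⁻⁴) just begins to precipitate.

Each salt precipitates once Q = Ksp for that salt.
TlCl(s) ⇌ Tl⁺(aq) + Cl⁻(aq)
Ksp = [Tl⁺][Cl⁻] = [Tl⁺](0.11)
[Tl⁺] = 3.7×10⁻⁴ / (0.11) = 3.4×10⁻³
[Tl⁺] = 3.4×10⁻³ mol L⁻¹

3.4×10⁻³ M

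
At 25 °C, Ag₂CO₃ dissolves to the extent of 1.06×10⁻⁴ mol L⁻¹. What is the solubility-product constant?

Ksp = 4.76×10⁻¹²

Ag₂CO₃(s) ⇌ 2 Ag⁺(aq) + CO₃²⁻(aq)
Let s be the molar solubility. Then [Ag⁺] = 2s and [CO₃²⁻] = s.
Ksp = [Ag⁺]^2[CO₃²⁻] = (2s)^2 · s = 4s^3
Ksp = 4 × (1.06×10⁻⁴)^3 = 4.76×10⁻¹²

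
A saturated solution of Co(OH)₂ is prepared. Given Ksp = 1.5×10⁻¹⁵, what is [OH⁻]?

Co(OH)₂(s) ⇌ Co²⁺(aq) + 2 OH⁻(aq)
Call the molar solubility s, so that [Co²⁺] = s and [OH⁻] = 2s.
Ksp = [Co²⁺][OH⁻]^2 = s · (2s)^2 = 4s^3 = 1.5×10⁻¹⁵
s = 7.2×10⁻⁶ mol L⁻¹
[OH⁻] = 2s = 1.4×10⁻⁵ mol L⁻¹

1.4×10⁻⁵ M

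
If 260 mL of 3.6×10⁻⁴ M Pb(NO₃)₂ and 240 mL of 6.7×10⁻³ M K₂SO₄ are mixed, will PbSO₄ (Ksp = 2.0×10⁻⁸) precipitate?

After mixing, V = 260 mL + 240 mL = 500 mL.
[Pb²⁺] = (3.6×10⁻⁴)(260)/500 = 1.9×10⁻⁴ M
[SO₄²⁻] = (6.7×10⁻³)(240)/500 = 3.2×10⁻³ M
Q = [Pb²⁺][SO₄²⁻] = 6.0×10⁻⁷
Since Q (6.0×10⁻⁷) exceeds Ksp (2.0×10⁻⁸), PbSO₄ will precipitate.

Yes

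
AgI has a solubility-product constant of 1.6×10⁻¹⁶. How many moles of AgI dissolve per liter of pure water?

1.3×10⁻⁸ M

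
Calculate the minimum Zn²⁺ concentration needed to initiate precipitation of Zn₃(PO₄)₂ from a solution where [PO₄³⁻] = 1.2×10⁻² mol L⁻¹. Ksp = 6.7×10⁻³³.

3.6×10⁻¹⁰ M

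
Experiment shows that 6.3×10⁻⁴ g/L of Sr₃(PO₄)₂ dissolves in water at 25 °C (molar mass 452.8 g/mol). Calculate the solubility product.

Convert to molarity: s = 6.3×10⁻⁴ / 452.8 = 1.391×10⁻⁶ mol/L
Sr₃(PO₄)₂(s) ⇌ 3 Sr²⁺(aq) + 2 PO₄³⁻(aq)
Let s be the molar solubility. Then [Sr²⁺] = 3s and [PO₄³⁻] = 2s.
Ksp = [Sr²⁺]^3[PO₄³⁻]^2 = (3s)^3 · (2s)^2 = 108s^5
Ksp = 108 × (1.391×10⁻⁶)^5 = 5.6×10⁻²⁸

Ksp = 5.6×10⁻²⁸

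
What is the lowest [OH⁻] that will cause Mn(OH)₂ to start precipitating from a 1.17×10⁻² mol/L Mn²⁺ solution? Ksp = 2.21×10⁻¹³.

4.35×10⁻⁶ M

Precipitation begins when Q = Ksp.
Mn(OH)₂(s) ⇌ Mn²⁺(aq) + 2 OH⁻(aq)
Ksp = [Mn²⁺][OH⁻]^2 = [OH⁻]^2(1.17×10⁻²)
[OH⁻]^2 = 2.21×10⁻¹³ / (1.17×10⁻²) = 1.89×10⁻¹¹
[OH⁻] = 4.35×10⁻⁶ mol/L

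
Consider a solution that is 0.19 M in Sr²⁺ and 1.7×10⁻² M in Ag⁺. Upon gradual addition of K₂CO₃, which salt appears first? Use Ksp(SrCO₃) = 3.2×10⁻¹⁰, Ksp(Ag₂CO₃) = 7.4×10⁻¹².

Precipitation begins when Q = Ksp.
For SrCO₃: [CO₃²⁻] = (Ksp/[Sr²⁺]) = 1.7×10⁻⁹ M
For Ag₂CO₃: [CO₃²⁻] = (Ksp/[Ag⁺]^2) = 2.6×10⁻⁸ M
Since SrCO₃ needs less CO₃²⁻ to reach saturation, it precipitates first.

SrCO₃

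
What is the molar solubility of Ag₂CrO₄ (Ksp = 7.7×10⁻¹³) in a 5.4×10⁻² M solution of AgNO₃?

Ag₂CrO₄(s) ⇌ 2 Ag⁺(aq) + CrO₄²⁻(aq)
The solution already contains Ag⁺ at 5.4×10⁻² M. Let s be the molar solubility of Ag₂CrO₄.
[Ag⁺] ≈ 5.4×10⁻² M (common ion dominates); [CrO₄²⁻] = s.
Ksp = [Ag⁺]^2[CrO₄²⁻] = (5.4×10⁻²)^2s
s = 7.7×10⁻¹³ / (5.4×10⁻²)^2 = 2.6×10⁻¹⁰
s = 2.6×10⁻¹⁰ M

2.6×10⁻¹⁰ M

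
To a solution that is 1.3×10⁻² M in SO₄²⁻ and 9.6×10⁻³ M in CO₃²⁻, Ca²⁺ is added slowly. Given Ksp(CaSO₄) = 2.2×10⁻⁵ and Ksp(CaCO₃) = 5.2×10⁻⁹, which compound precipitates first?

CaCO₃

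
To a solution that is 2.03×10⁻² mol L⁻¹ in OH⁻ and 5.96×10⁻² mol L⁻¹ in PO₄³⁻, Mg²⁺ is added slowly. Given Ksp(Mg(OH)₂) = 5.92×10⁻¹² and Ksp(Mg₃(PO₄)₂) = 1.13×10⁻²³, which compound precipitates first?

Mg(OH)₂

Each salt precipitates once Q = Ksp for that salt.
For Mg(OH)₂: [Mg²⁺] = (Ksp/[OH⁻]^2) = 1.44×10⁻⁸ mol L⁻¹
For Mg₃(PO₄)₂: [Mg²⁺] = (Ksp/[PO₄³⁻]^2)^(1/3) = 1.47×10⁻⁷ mol L⁻¹
Since Mg(OH)₂ needs less Mg²⁺ to reach saturation, it precipitates first.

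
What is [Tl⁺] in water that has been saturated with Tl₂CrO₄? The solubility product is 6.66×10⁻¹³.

Tl₂CrO₄(s) ⇌ 2 Tl⁺(aq) + CrO₄²⁻(aq)
Call the molar solubility s, so that [Tl⁺] = 2s and [CrO₄²⁻] = s.
Ksp = [Tl⁺]^2[CrO₄²⁻] = (2s)^2 · s = 4s^3 = 6.66×10⁻¹³
s = 5.50×10⁻⁵ mol/L
[Tl⁺] = 2s = 1.10×10⁻⁴ mol/L

1.10×10⁻⁴ M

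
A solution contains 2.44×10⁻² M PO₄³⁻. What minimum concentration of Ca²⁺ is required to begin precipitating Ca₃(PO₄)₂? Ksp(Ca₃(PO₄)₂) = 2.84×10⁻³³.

1.68×10⁻¹⁰ M

Precipitation of each salt begins when its ion product equals Ksp.
Ca₃(PO₄)₂(s) ⇌ 3 Ca²⁺(aq) + 2 PO₄³⁻(aq)
Ksp = [Ca²⁺]^3[PO₄³⁻]^2 = [Ca²⁺]^3(2.44×10⁻²)^2
[Ca²⁺]^3 = 2.84×10⁻³³ / (2.44×10⁻²)^2 = 4.77×10⁻³⁰
[Ca²⁺] = 1.68×10⁻¹⁰ M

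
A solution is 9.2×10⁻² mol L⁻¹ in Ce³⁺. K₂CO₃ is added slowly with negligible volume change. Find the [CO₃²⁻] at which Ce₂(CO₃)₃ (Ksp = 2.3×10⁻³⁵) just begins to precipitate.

1.4×10⁻¹¹ M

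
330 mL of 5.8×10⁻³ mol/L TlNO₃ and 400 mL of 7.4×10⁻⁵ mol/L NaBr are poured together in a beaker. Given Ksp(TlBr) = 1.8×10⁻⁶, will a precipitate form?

Total volume after mixing = 330 + 400 = 730 mL.
[Tl⁺] = (5.8×10⁻³)(330)/730 = 2.6×10⁻³ mol/L
[Br⁻] = (7.4×10⁻⁵)(400)/730 = 4.1×10⁻⁵ mol/L
Q = [Tl⁺][Br⁻] = 1.1×10⁻⁷
Since Q (1.1×10⁻⁷) is less than Ksp (1.8×10⁻⁶), no TlBr precipitates.

No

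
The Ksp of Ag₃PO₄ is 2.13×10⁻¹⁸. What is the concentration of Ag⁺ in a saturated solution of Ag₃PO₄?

5.03×10⁻⁵ M

Ag₃PO₄(s) ⇌ 3 Ag⁺(aq) + PO₄³⁻(aq)
If s mol/L of Ag₃PO₄ dissolves, [Ag⁺] = 3s and [PO₄³⁻] = s.
Ksp = [Ag⁺]^3[PO₄³⁻] = (3s)^3 · s = 27s^4 = 2.13×10⁻¹⁸
s = 1.68×10⁻⁵ M
[Ag⁺] = 3s = 5.03×10⁻⁵ M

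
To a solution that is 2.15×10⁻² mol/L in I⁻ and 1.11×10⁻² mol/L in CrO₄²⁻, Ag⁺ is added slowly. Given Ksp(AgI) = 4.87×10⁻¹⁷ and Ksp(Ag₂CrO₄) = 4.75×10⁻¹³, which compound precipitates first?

AgI

Precipitation begins when Q = Ksp.
For AgI: [Ag⁺] = (Ksp/[I⁻]) = 2.27×10⁻¹⁵ mol/L
For Ag₂CrO₄: [Ag⁺] = (Ksp/[CrO₄²⁻])^(1/2) = 6.54×10⁻⁶ mol/L
AgI requires the lower [Ag⁺], so it precipitates first.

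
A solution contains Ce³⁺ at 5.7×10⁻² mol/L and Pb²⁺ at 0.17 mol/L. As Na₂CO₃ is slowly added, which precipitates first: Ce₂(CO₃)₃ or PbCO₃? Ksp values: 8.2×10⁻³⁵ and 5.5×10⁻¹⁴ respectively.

PbCO₃

The threshold for precipitation is Q = Ksp.
For Ce₂(CO₃)₃: [CO₃²⁻] = (Ksp/[Ce³⁺]^2)^(1/3) = 2.9×10⁻¹¹ mol/L
For PbCO₃: [CO₃²⁻] = (Ksp/[Pb²⁺]) = 3.2×10⁻¹³ mol/L
The smaller threshold [CO₃²⁻] is reached first, so PbCO₃ precipitates first.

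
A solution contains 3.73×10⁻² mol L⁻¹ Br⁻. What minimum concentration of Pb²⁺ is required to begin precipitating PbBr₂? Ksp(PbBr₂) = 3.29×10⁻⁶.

Precipitation begins when Q = Ksp.
PbBr₂(s) ⇌ Pb²⁺(aq) + 2 Br⁻(aq)
Ksp = [Pb²⁺][Br⁻]^2 = [Pb²⁺](3.73×10⁻²)^2
[Pb²⁺] = 3.29×10⁻⁶ / (3.73×10⁻²)^2 = 2.36×10⁻³
[Pb²⁺] = 2.36×10⁻³ mol L⁻¹

2.36×10⁻³ M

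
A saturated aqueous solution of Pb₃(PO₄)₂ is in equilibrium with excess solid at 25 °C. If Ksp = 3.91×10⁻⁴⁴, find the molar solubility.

8.16×10⁻¹⁰ M

Pb₃(PO₄)₂(s) ⇌ 3 Pb²⁺(aq) + 2 PO₄³⁻(aq)
With molar solubility s: [Pb²⁺] = 3s, [PO₄³⁻] = 2s.
Ksp = [Pb²⁺]^3[PO₄³⁻]^2 = (3s)^3 · (2s)^2 = 108s^5
108s^5 = 3.91×10⁻⁴⁴  ⇒  s^5 = 3.62×10⁻⁴⁶
s = (3.62×10⁻⁴⁶)^(1/5) = 8.16×10⁻¹⁰ mol/L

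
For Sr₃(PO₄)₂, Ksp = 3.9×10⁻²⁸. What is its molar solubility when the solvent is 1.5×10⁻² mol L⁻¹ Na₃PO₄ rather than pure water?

4.0×10⁻⁹ M

Sr₃(PO₄)₂(s) ⇌ 3 Sr²⁺(aq) + 2 PO₄³⁻(aq)
Let s be the solubility of Sr₃(PO₄)₂ here. The common ion gives [PO₄³⁻] ≈ 1.5×10⁻² mol L⁻¹, and [Sr²⁺] = 3s.
Ksp = [Sr²⁺]^3[PO₄³⁻]^2 = (3s)^3(1.5×10⁻²)^2
(3s)^3 = 3.9×10⁻²⁸ / (1.5×10⁻²)^2 = 1.7×10⁻²⁴
s = 4.0×10⁻⁹ mol L⁻¹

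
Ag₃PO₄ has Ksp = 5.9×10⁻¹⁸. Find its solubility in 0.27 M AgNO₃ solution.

3.0×10⁻¹⁶ M

Ag₃PO₄(s) ⇌ 3 Ag⁺(aq) + PO₄³⁻(aq)
Ag⁺ is already present at 0.27 M. If s mol/L of Ag₃PO₄ dissolves, [PO₄³⁻] = s while [Ag⁺] ≈ 0.27 M.
Ksp = [Ag⁺]^3[PO₄³⁻] = (0.27)^3s
s = 5.9×10⁻¹⁸ / (0.27)^3 = 3.0×10⁻¹⁶
s = 3.0×10⁻¹⁶ M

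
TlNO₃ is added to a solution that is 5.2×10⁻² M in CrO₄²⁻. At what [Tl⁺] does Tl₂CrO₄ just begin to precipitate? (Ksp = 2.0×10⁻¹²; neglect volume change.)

Precipitation begins when Q = Ksp.
Tl₂CrO₄(s) ⇌ 2 Tl⁺(aq) + CrO₄²⁻(aq)
Ksp = [Tl⁺]^2[CrO₄²⁻] = [Tl⁺]^2(5.2×10⁻²)
[Tl⁺]^2 = 2.0×10⁻¹² / (5.2×10⁻²) = 3.8×10⁻¹¹
[Tl⁺] = 6.2×10⁻⁶ M

6.2×10⁻⁶ M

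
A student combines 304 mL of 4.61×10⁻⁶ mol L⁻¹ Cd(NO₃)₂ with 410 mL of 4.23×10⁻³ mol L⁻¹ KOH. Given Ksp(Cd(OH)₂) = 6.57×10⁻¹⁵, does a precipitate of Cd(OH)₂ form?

After mixing, V = 304 mL + 410 mL = 714 mL.
[Cd²⁺] = (4.61×10⁻⁶)(304)/714 = 1.96×10⁻⁶ mol L⁻¹
[OH⁻] = (4.23×10⁻³)(410)/714 = 2.43×10⁻³ mol L⁻¹
Q = [Cd²⁺][OH⁻]^2 = 1.16×10⁻¹¹
Q = 1.16×10⁻¹¹ > Ksp = 6.57×10⁻¹⁵, so the solution is supersaturated and Cd(OH)₂ precipitates.

Yes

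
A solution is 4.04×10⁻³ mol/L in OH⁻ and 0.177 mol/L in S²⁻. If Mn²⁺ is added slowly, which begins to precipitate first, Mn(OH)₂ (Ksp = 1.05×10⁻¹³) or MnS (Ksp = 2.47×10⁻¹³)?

Precipitation of each salt begins when its ion product equals Ksp.
For Mn(OH)₂: [Mn²⁺] = (Ksp/[OH⁻]^2) = 6.43×10⁻⁹ mol/L
For MnS: [Mn²⁺] = (Ksp/[S²⁻]) = 1.40×10⁻¹² mol/L
Since MnS needs less Mn²⁺ to reach saturation, it precipitates first.

MnS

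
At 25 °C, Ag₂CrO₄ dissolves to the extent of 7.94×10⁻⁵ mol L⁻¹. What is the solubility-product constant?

Ag₂CrO₄(s) ⇌ 2 Ag⁺(aq) + CrO₄²⁻(aq)
For each mole of Ag₂CrO₄ that dissolves per liter, [Ag⁺] = 2s and [CrO₄²⁻] = s; let s denote this solubility.
Ksp = [Ag⁺]^2[CrO₄²⁻] = (2s)^2 · s = 4s^3
Ksp = 4 × (7.94×10⁻⁵)^3 = 2.00×10⁻¹²

Ksp = 2.00×10⁻¹²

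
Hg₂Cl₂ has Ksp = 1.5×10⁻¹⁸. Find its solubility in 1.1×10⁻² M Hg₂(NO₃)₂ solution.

5.8×10⁻⁹ M

Hg₂Cl₂(s) ⇌ Hg₂²⁺(aq) + 2 Cl⁻(aq)
Hg₂²⁺ is already present at 1.1×10⁻² M. If s mol/L of Hg₂Cl₂ dissolves, [Cl⁻] = 2s while [Hg₂²⁺] ≈ 1.1×10⁻² M.
Ksp = [Hg₂²⁺][Cl⁻]^2 = (1.1×10⁻²)(2s)^2
(2s)^2 = 1.5×10⁻¹⁸ / (1.1×10⁻²) = 1.4×10⁻¹⁶
s = 5.8×10⁻⁹ M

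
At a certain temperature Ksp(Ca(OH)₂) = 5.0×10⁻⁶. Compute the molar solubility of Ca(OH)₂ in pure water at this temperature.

1.1×10⁻² M

Ca(OH)₂(s) ⇌ Ca²⁺(aq) + 2 OH⁻(aq)
For each mole of Ca(OH)₂ that dissolves per liter, [Ca²⁺] = s and [OH⁻] = 2s; let s denote this solubility.
Ksp = [Ca²⁺][OH⁻]^2 = s · (2s)^2 = 4s^3
4s^3 = 5.0×10⁻⁶  ⇒  s^3 = 1.3×10⁻⁶
Taking the 3rd root, s = 1.1×10⁻² M.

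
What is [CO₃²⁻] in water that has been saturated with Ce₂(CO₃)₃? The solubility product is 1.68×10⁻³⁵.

1.30×10⁻⁷ M

Ce₂(CO₃)₃(s) ⇌ 2 Ce³⁺(aq) + 3 CO₃²⁻(aq)
If s mol/L of Ce₂(CO₃)₃ dissolves, [Ce³⁺] = 2s and [CO₃²⁻] = 3s.
Ksp = [Ce³⁺]^2[CO₃²⁻]^3 = (2s)^2 · (3s)^3 = 108s^5 = 1.68×10⁻³⁵
s = 4.35×10⁻⁸ mol L⁻¹
[CO₃²⁻] = 3s = 1.30×10⁻⁷ mol L⁻¹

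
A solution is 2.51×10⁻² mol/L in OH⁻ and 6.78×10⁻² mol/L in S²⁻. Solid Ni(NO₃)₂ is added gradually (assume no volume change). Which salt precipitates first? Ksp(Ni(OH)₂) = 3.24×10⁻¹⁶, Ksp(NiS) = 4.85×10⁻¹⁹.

NiS

Precipitation of each salt begins when its ion product equals Ksp.
For Ni(OH)₂: [Ni²⁺] = (Ksp/[OH⁻]^2) = 5.14×10⁻¹³ mol/L
For NiS: [Ni²⁺] = (Ksp/[S²⁻]) = 7.15×10⁻¹⁸ mol/L
The smaller threshold [Ni²⁺] is reached first, so NiS precipitates first.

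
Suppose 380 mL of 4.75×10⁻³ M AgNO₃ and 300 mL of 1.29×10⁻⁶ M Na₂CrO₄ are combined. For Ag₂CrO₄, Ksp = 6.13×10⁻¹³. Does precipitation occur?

After mixing, V = 380 mL + 300 mL = 680 mL.
[Ag⁺] = (4.75×10⁻³)(380)/680 = 2.65×10⁻³ M
[CrO₄²⁻] = (1.29×10⁻⁶)(300)/680 = 5.69×10⁻⁷ M
Q = [Ag⁺]^2[CrO₄²⁻] = 4.01×10⁻¹²
Q = 4.01×10⁻¹² > Ksp = 6.13×10⁻¹³, so the solution is supersaturated and Ag₂CrO₄ precipitates.

Yes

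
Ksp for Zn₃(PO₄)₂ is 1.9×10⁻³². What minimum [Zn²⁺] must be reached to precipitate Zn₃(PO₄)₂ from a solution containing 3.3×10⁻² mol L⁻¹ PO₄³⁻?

2.6×10⁻¹⁰ M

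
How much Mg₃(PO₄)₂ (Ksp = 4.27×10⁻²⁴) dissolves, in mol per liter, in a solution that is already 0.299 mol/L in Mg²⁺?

Mg₃(PO₄)₂(s) ⇌ 3 Mg²⁺(aq) + 2 PO₄³⁻(aq)
Let s be the solubility of Mg₃(PO₄)₂ here. The common ion gives [Mg²⁺] ≈ 0.299 mol/L, and [PO₄³⁻] = 2s.
Ksp = [Mg²⁺]^3[PO₄³⁻]^2 = (0.299)^3(2s)^2
(2s)^2 = 4.27×10⁻²⁴ / (0.299)^3 = 1.60×10⁻²²
s = 6.32×10⁻¹² mol/L

6.32×10⁻¹² M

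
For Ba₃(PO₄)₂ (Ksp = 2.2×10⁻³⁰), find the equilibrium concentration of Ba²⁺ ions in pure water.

1.4×10⁻⁶ M

Ba₃(PO₄)₂(s) ⇌ 3 Ba²⁺(aq) + 2 PO₄³⁻(aq)
Call the molar solubility s, so that [Ba²⁺] = 3s and [PO₄³⁻] = 2s.
Ksp = [Ba²⁺]^3[PO₄³⁻]^2 = (3s)^3 · (2s)^2 = 108s^5 = 2.2×10⁻³⁰
s = 4.6×10⁻⁷ mol/L
[Ba²⁺] = 3s = 1.4×10⁻⁶ mol/L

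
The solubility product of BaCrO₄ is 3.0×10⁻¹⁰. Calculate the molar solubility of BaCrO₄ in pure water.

BaCrO₄(s) ⇌ Ba²⁺(aq) + CrO₄²⁻(aq)
Let s be the molar solubility. Then [Ba²⁺] = s and [CrO₄²⁻] = s.
Ksp = [Ba²⁺][CrO₄²⁻] = s · s = s^2
s^2 = 3.0×10⁻¹⁰
s = 1.7×10⁻⁵ mol L⁻¹

1.7×10⁻⁵ M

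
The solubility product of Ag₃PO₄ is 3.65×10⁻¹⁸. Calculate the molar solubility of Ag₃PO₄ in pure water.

1.92×10⁻⁵ M

Ag₃PO₄(s) ⇌ 3 Ag⁺(aq) + PO₄³⁻(aq)
Let s be the molar solubility. Then [Ag⁺] = 3s and [PO₄³⁻] = s.
Ksp = [Ag⁺]^3[PO₄³⁻] = (3s)^3 · s = 27s^4
27s^4 = 3.65×10⁻¹⁸  ⇒  s^4 = 1.35×10⁻¹⁹
Taking the 4th root, s = 1.92×10⁻⁵ M.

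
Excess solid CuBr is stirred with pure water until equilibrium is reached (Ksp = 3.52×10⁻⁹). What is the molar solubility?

5.93×10⁻⁵ M

CuBr(s) ⇌ Cu⁺(aq) + Br⁻(aq)
If s mol/L of CuBr dissolves, [Cu⁺] = s and [Br⁻] = s.
Ksp = [Cu⁺][Br⁻] = s · s = s^2
s^2 = 3.52×10⁻⁹
s = 5.93×10⁻⁵ M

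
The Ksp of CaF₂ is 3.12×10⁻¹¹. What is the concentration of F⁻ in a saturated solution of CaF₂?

3.97×10⁻⁴ M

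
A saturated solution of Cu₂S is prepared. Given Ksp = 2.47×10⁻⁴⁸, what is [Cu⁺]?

1.70×10⁻¹⁶ M

Cu₂S(s) ⇌ 2 Cu⁺(aq) + S²⁻(aq)
Let s be the molar solubility. Then [Cu⁺] = 2s and [S²⁻] = s.
Ksp = [Cu⁺]^2[S²⁻] = (2s)^2 · s = 4s^3 = 2.47×10⁻⁴⁸
s = 8.52×10⁻¹⁷ M
[Cu⁺] = 2s = 1.70×10⁻¹⁶ M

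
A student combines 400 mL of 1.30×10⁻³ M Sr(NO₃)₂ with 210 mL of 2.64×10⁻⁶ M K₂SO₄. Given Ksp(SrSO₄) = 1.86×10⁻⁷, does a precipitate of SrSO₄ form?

No

The combined volume is 610 mL.
[Sr²⁺] = (1.30×10⁻³)(400)/610 = 8.52×10⁻⁴ M
[SO₄²⁻] = (2.64×10⁻⁶)(210)/610 = 9.09×10⁻⁷ M
Q = [Sr²⁺][SO₄²⁻] = 7.75×10⁻¹⁰
Q = 7.75×10⁻¹⁰ < Ksp = 1.86×10⁻⁷, so the solution is unsaturated and no precipitate forms.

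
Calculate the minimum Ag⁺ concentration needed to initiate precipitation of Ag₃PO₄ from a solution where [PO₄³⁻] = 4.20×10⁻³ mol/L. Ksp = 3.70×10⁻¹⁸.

The threshold for precipitation is Q = Ksp.
Ag₃PO₄(s) ⇌ 3 Ag⁺(aq) + PO₄³⁻(aq)
Ksp = [Ag⁺]^3[PO₄³⁻] = [Ag⁺]^3(4.20×10⁻³)
[Ag⁺]^3 = 3.70×10⁻¹⁸ / (4.20×10⁻³) = 8.81×10⁻¹⁶
[Ag⁺] = 9.59×10⁻⁶ mol/L

9.59×10⁻⁶ M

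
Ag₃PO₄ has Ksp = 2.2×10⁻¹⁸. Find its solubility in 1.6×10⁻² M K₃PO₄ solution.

Ag₃PO₄(s) ⇌ 3 Ag⁺(aq) + PO₄³⁻(aq)
With PO₄³⁻ already at 1.6×10⁻² M and s small, take [PO₄³⁻] ≈ 1.6×10⁻² M and [Ag⁺] = 3s.
Ksp = [Ag⁺]^3[PO₄³⁻] = (3s)^3(1.6×10⁻²)
(3s)^3 = 2.2×10⁻¹⁸ / (1.6×10⁻²) = 1.4×10⁻¹⁶
s = 1.7×10⁻⁶ M

1.7×10⁻⁶ M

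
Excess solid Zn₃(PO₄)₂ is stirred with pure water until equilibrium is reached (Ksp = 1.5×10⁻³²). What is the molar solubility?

Zn₃(PO₄)₂(s) ⇌ 3 Zn²⁺(aq) + 2 PO₄³⁻(aq)
Call the molar solubility s, so that [Zn²⁺] = 3s and [PO₄³⁻] = 2s.
Ksp = [Zn²⁺]^3[PO₄³⁻]^2 = (3s)^3 · (2s)^2 = 108s^5
108s^5 = 1.5×10⁻³²  ⇒  s^5 = 1.4×10⁻³⁴
Taking the 5th root, s = 1.7×10⁻⁷ mol L⁻¹.

1.7×10⁻⁷ M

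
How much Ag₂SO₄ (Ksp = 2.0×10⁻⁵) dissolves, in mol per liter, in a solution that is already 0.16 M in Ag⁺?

7.8×10⁻⁴ M

Ag₂SO₄(s) ⇌ 2 Ag⁺(aq) + SO₄²⁻(aq)
Let s be the solubility of Ag₂SO₄ here. The common ion gives [Ag⁺] ≈ 0.16 M, and [SO₄²⁻] = s.
Ksp = [Ag⁺]^2[SO₄²⁻] = (0.16)^2s
s = 2.0×10⁻⁵ / (0.16)^2 = 7.8×10⁻⁴
s = 7.8×10⁻⁴ M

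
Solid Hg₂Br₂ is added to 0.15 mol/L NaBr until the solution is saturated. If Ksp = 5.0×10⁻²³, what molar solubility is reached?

Hg₂Br₂(s) ⇌ Hg₂²⁺(aq) + 2 Br⁻(aq)
Let s be the solubility of Hg₂Br₂ here. The common ion gives [Br⁻] ≈ 0.15 mol/L, and [Hg₂²⁺] = s.
Ksp = [Hg₂²⁺][Br⁻]^2 = s(0.15)^2
s = 5.0×10⁻²³ / (0.15)^2 = 2.2×10⁻²¹
s = 2.2×10⁻²¹ mol/L

2.2×10⁻²¹ M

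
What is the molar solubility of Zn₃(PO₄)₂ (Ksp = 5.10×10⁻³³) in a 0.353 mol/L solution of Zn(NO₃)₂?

Zn₃(PO₄)₂(s) ⇌ 3 Zn²⁺(aq) + 2 PO₄³⁻(aq)
The solution already contains Zn²⁺ at 0.353 mol/L. Let s be the molar solubility of Zn₃(PO₄)₂.
[Zn²⁺] ≈ 0.353 mol/L (common ion dominates); [PO₄³⁻] = 2s.
Ksp = [Zn²⁺]^3[PO₄³⁻]^2 = (0.353)^3(2s)^2
(2s)^2 = 5.10×10⁻³³ / (0.353)^3 = 1.16×10⁻³¹
s = 1.70×10⁻¹⁶ mol/L

1.70×10⁻¹⁶ M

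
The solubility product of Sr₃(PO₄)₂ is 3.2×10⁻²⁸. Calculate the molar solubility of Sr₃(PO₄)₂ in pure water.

Sr₃(PO₄)₂(s) ⇌ 3 Sr²⁺(aq) + 2 PO₄³⁻(aq)
For each mole of Sr₃(PO₄)₂ that dissolves per liter, [Sr²⁺] = 3s and [PO₄³⁻] = 2s; let s denote this solubility.
Ksp = [Sr²⁺]^3[PO₄³⁻]^2 = (3s)^3 · (2s)^2 = 108s^5
108s^5 = 3.2×10⁻²⁸  ⇒  s^5 = 3.0×10⁻³⁰
Taking the 5th root, s = 1.2×10⁻⁶ mol/L.

1.2×10⁻⁶ M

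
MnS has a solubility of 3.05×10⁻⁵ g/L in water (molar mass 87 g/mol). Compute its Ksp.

s = (3.05×10⁻⁵ g L⁻¹)/(87 g mol⁻¹) = 3.5057×10⁻⁷ M
MnS(s) ⇌ Mn²⁺(aq) + S²⁻(aq)
With molar solubility s: [Mn²⁺] = s, [S²⁻] = s.
Ksp = [Mn²⁺][S²⁻] = s · s = s^2
Ksp = (3.5057×10⁻⁷)^2 = 1.23×10⁻¹³

Ksp = 1.23×10⁻¹³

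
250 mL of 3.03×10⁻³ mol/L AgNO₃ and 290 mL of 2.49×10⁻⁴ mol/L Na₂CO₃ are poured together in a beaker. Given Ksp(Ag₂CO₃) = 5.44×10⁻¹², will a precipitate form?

Yes

After mixing, V = 250 mL + 290 mL = 540 mL.
[Ag⁺] = (3.03×10⁻³)(250)/540 = 1.40×10⁻³ mol/L
[CO₃²⁻] = (2.49×10⁻⁴)(290)/540 = 1.34×10⁻⁴ mol/L
Q = [Ag⁺]^2[CO₃²⁻] = 2.63×10⁻¹⁰
Because Q > Ksp (2.63×10⁻¹⁰ vs 5.44×10⁻¹²), a precipitate of Ag₂CO₃ forms.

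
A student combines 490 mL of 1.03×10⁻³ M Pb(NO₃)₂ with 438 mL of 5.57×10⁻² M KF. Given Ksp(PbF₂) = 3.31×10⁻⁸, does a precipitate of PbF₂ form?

Total volume after mixing = 490 + 438 = 928 mL.
[Pb²⁺] = (1.03×10⁻³)(490)/928 = 5.44×10⁻⁴ M
[F⁻] = (5.57×10⁻²)(438)/928 = 2.63×10⁻² M
Q = [Pb²⁺][F⁻]^2 = 3.76×10⁻⁷
Since Q (3.76×10⁻⁷) exceeds Ksp (3.31×10⁻⁸), PbF₂ will precipitate.

Yes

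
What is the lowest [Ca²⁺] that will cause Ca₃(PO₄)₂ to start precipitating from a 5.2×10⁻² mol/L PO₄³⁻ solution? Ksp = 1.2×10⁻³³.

7.6×10⁻¹¹ M

A salt starts to precipitate once the ion product Q reaches its Ksp.
Ca₃(PO₄)₂(s) ⇌ 3 Ca²⁺(aq) + 2 PO₄³⁻(aq)
Ksp = [Ca²⁺]^3[PO₄³⁻]^2 = [Ca²⁺]^3(5.2×10⁻²)^2
[Ca²⁺]^3 = 1.2×10⁻³³ / (5.2×10⁻²)^2 = 4.4×10⁻³¹
[Ca²⁺] = 7.6×10⁻¹¹ mol/L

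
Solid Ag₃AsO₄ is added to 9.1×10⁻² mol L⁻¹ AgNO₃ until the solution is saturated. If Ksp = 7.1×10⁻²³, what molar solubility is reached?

Ag₃AsO₄(s) ⇌ 3 Ag⁺(aq) + AsO₄³⁻(aq)
With Ag⁺ already at 9.1×10⁻² mol L⁻¹ and s small, take [Ag⁺] ≈ 9.1×10⁻² mol L⁻¹ and [AsO₄³⁻] = s.
Ksp = [Ag⁺]^3[AsO₄³⁻] = (9.1×10⁻²)^3s
s = 7.1×10⁻²³ / (9.1×10⁻²)^3 = 9.4×10⁻²⁰
s = 9.4×10⁻²⁰ mol L⁻¹

9.4×10⁻²⁰ M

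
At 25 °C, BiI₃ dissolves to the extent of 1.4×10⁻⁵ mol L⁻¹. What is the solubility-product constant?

Ksp = 1.0×10⁻¹⁸

BiI₃(s) ⇌ Bi³⁺(aq) + 3 I⁻(aq)
If s mol/L of BiI₃ dissolves, [Bi³⁺] = s and [I⁻] = 3s.
Ksp = [Bi³⁺][I⁻]^3 = s · (3s)^3 = 27s^4
Ksp = 27 × (1.4×10⁻⁵)^4 = 1.0×10⁻¹⁸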